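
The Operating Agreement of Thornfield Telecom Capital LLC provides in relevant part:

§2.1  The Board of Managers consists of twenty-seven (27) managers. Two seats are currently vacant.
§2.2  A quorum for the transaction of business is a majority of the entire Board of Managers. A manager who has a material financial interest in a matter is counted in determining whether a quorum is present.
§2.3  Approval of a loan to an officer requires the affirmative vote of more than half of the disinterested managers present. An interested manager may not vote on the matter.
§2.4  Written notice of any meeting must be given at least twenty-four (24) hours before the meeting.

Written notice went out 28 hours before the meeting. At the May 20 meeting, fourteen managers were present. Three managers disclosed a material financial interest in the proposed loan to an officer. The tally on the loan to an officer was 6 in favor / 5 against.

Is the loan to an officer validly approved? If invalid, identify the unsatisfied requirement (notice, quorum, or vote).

Notice: 28 hours given; 24 required (28 ≥ 24). Satisfied.
Quorum: 14 present (interested managers count toward quorum); quorum is 14. Satisfied.
Vote: the loan to an officer requires a majority of the disinterested managers present (14 − 3 = 11). A majority of 11 is 6, so 6 affirmative votes are needed; 6 voted in favor. Satisfied.

Valid — all requirements satisfied.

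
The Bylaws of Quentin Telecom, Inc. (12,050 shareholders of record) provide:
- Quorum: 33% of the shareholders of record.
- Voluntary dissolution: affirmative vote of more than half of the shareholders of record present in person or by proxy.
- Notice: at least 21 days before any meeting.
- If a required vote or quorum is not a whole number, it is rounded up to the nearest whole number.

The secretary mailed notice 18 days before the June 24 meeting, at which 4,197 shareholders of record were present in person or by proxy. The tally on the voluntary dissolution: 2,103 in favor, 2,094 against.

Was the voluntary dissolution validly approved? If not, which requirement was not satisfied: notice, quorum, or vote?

Notice: 18 days given; 21 required. Not satisfied.
Quorum: 33% of 12,050 = 3,976.50, rounded up to 3,977; 4,197 present. Satisfied.
Vote: requires a majority of those present (4,197); a majority of 4197 is 2099, so 2,099 needed; 2,103 in favor. Satisfied.

Invalid — notice requirement not satisfied.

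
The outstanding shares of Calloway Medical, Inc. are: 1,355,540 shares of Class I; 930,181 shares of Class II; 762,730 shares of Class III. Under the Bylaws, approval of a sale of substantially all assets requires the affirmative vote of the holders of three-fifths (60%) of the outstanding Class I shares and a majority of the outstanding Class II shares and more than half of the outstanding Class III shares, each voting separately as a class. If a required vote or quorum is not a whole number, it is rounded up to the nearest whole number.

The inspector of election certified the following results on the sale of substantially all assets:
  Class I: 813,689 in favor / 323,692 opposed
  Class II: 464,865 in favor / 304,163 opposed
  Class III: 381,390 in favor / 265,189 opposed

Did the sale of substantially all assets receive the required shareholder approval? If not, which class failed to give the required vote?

Not approved — the Class II shares did not give the required vote.

Class I: 3/5 of 1355540 = 813324; 813,324 required, 813,689 in favor — approved.
Class II: a majority of 930181 is 465091; 465,091 required, 464,865 in favor — not approved.
Class III: a majority of 762730 is 381366; 381,366 required, 381,390 in favor — approved.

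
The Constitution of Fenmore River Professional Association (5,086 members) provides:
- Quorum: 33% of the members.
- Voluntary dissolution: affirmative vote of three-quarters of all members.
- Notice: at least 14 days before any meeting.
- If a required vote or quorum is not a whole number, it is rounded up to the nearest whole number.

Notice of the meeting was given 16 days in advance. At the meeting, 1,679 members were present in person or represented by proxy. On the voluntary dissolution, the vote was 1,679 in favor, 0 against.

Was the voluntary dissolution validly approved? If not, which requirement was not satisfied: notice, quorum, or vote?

Invalid — vote requirement not satisfied.

Notice: 16 days given; 14 required. Satisfied.
Quorum: 33% of 5,086 = 1,678.38, rounded up to 1,679; 1,679 present. Satisfied.
Vote: requires three-fourths of all members (5,086); 3/4 of 5086 = 3814.50, rounded up to 3815, so 3,815 needed; 1,679 in favor. Not satisfied.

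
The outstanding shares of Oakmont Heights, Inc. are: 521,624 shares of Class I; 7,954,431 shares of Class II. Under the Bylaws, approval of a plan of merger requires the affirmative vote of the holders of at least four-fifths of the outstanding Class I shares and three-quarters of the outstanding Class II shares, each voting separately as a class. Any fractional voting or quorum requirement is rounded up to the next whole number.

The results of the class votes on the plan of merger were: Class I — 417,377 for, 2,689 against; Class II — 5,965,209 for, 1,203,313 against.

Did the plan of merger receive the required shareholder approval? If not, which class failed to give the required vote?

Not approved — the Class II shares did not give the required vote.

Class I: 4/5 of 521624 = 417299.20, rounded up to 417300; 417,300 required, 417,377 in favor — approved.
Class II: 3/4 of 7954431 = 5965823.25, rounded up to 5965824; 5,965,824 required, 5,965,209 in favor — not approved.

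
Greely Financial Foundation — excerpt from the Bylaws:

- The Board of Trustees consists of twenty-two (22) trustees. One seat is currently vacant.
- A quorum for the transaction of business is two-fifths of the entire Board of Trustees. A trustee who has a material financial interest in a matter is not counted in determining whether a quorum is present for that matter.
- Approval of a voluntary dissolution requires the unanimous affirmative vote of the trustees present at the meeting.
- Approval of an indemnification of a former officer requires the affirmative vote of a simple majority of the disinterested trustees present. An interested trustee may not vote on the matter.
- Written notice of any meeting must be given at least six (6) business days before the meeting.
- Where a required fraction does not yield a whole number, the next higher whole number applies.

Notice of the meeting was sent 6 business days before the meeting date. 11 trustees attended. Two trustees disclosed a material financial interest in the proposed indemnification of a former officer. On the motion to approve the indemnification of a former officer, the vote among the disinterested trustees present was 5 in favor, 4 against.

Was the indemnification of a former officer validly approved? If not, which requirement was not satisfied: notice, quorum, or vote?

Notice: 6 business days given; 6 required (6 ≥ 6). Satisfied.
Quorum: 11 present, but the 2 interested trustees do not count, leaving 9. Quorum is 9. Satisfied.
Vote: the indemnification of a former officer requires a majority of the disinterested trustees present (11 − 2 = 9). A majority of 9 is 5, so 5 affirmative votes are needed; 5 voted in favor. Satisfied.

Valid — all requirements satisfied.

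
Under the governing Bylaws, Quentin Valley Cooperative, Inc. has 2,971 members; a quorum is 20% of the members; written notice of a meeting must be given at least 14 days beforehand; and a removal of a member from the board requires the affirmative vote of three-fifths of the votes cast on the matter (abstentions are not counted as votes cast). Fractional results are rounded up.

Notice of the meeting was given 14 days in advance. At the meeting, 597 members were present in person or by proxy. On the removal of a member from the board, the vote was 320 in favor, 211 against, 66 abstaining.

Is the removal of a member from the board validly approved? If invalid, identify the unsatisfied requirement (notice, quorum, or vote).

Valid — all requirements satisfied.

Notice: 14 days given; 14 required. Satisfied.
Quorum: 20% of 2,971 = 594.20, rounded up to 595; 597 present. Satisfied.
Vote: requires three-fifths of the votes cast (597 − 66 abstaining = 531); 3/5 of 531 = 318.60, rounded up to 319, so 319 needed; 320 in favor. Satisfied.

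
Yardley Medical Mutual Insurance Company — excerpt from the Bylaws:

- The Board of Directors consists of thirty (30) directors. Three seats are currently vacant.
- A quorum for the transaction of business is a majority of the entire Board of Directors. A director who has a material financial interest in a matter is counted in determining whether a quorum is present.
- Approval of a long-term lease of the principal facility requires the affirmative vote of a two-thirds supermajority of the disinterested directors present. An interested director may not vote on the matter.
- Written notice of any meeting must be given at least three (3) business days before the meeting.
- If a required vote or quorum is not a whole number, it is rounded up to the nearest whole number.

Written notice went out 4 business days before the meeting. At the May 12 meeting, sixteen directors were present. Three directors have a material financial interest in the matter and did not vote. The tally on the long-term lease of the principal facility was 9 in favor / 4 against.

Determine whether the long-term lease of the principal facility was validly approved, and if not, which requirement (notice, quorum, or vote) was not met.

Notice: 4 business days given; 3 required (4 ≥ 3). Satisfied.
Quorum: 16 present (interested directors count toward quorum); quorum is 16. Satisfied.
Vote: the long-term lease of the principal facility requires two-thirds of the disinterested directors present (16 − 3 = 13). 2/3 of 13 = 8.67, rounded up to 9, so 9 affirmative votes are needed; 9 voted in favor. Satisfied.

Valid — all requirements satisfied.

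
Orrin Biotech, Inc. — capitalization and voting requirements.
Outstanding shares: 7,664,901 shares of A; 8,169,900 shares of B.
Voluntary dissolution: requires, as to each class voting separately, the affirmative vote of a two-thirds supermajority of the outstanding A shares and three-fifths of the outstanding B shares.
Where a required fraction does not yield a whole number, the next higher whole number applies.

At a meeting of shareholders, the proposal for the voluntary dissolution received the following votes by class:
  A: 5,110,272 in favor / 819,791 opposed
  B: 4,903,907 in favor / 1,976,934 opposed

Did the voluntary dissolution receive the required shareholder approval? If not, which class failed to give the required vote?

A: 2/3 of 7664901 = 5109934; 5,109,934 required, 5,110,272 in favor — approved.
B: 3/5 of 8169900 = 4901940; 4,901,940 required, 4,903,907 in favor — approved.

Approved — every class gave the required vote.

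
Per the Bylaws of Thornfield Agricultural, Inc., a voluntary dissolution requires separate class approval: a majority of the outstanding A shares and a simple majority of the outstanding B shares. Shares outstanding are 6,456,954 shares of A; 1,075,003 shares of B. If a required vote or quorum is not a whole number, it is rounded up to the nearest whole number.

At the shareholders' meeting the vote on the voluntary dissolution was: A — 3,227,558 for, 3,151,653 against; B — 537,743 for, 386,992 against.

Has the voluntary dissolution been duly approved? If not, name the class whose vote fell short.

A: a majority of 6456954 is 3228478; 3,228,478 required, 3,227,558 in favor — not approved.
B: a majority of 1075003 is 537502; 537,502 required, 537,743 in favor — approved.

Not approved — the A shares did not give the required vote.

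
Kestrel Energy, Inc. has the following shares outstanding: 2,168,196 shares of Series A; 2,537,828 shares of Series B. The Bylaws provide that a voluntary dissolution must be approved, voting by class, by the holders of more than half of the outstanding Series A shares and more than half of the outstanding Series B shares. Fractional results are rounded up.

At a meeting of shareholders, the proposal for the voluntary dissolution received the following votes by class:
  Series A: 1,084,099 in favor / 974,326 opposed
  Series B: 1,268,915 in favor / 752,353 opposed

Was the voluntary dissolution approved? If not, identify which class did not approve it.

Series A: a majority of 2168196 is 1084099; 1,084,099 required, 1,084,099 in favor — approved.
Series B: a majority of 2537828 is 1268915; 1,268,915 required, 1,268,915 in favor — approved.

Approved — every class gave the required vote.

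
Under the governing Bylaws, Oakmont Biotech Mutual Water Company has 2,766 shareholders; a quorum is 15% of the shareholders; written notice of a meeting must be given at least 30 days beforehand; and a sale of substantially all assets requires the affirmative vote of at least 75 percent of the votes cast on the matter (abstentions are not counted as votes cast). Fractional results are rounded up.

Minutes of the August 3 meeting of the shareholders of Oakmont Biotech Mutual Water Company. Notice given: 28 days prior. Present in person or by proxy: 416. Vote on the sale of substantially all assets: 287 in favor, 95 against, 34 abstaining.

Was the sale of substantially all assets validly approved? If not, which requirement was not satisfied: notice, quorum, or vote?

Invalid — notice requirement not satisfied.

Notice: 28 days given; 30 required. Not satisfied.
Quorum: 15% of 2,766 = 414.90, rounded up to 415; 416 present. Satisfied.
Vote: requires three-fourths of the votes cast (416 − 34 abstaining = 382); 3/4 of 382 = 286.50, rounded up to 287, so 287 needed; 287 in favor. Satisfied.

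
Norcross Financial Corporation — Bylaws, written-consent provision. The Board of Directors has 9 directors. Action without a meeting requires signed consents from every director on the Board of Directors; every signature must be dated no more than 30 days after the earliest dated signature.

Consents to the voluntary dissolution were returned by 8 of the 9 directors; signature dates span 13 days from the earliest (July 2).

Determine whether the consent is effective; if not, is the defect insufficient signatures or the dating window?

Not effective — insufficient signatures.

Signatures required: the unanimous vote of 9 — unanimous means all 9, so 9 needed; 8 signed. Insufficient.
Dating window: the latest signature is 13 days after the earliest; the limit is 30 days. Within the window.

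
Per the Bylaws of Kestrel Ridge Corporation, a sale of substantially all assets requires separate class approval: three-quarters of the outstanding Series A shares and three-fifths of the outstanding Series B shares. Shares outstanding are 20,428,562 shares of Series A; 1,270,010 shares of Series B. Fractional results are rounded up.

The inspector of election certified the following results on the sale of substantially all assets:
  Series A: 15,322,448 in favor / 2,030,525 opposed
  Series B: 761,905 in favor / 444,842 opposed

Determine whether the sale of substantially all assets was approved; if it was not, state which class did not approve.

Series A: 3/4 of 20428562 = 15321421.50, rounded up to 15321422; 15,321,422 required, 15,322,448 in favor — approved.
Series B: 3/5 of 1270010 = 762006; 762,006 required, 761,905 in favor — not approved.

Not approved — the Series B shares did not give the required vote.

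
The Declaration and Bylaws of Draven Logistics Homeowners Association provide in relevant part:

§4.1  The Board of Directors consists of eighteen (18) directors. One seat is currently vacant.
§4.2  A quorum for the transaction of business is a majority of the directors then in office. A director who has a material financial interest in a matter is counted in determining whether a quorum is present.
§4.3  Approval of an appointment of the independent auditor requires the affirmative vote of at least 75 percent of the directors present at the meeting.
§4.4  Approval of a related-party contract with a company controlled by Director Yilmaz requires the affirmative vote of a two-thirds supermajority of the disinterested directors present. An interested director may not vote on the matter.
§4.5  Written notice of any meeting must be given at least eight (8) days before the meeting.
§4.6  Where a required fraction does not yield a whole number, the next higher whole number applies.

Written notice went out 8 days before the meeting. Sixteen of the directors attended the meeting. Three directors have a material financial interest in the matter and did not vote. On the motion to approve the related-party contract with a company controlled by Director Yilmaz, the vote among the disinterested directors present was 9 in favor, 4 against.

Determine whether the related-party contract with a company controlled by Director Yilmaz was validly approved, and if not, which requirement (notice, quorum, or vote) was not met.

Valid — all requirements satisfied.

Notice: 8 days given; 8 required (8 ≥ 8). Satisfied.
Quorum: 16 present (interested directors count toward quorum); quorum is 9. Satisfied.
Vote: the related-party contract with a company controlled by Director Yilmaz requires two-thirds of the disinterested directors present (16 − 3 = 13). 2/3 of 13 = 8.67, rounded up to 9, so 9 affirmative votes are needed; 9 voted in favor. Satisfied.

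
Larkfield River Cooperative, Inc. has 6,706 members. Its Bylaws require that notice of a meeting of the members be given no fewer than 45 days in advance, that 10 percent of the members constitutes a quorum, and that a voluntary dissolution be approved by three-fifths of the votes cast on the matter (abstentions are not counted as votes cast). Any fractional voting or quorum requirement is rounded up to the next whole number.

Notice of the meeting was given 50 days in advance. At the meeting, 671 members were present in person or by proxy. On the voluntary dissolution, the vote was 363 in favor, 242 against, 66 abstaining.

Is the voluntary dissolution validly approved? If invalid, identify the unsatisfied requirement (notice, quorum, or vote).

Notice: 50 days given; 45 required. Satisfied.
Quorum: 10% of 6,706 = 670.60, rounded up to 671; 671 present. Satisfied.
Vote: requires three-fifths of the votes cast (671 − 66 abstaining = 605); 3/5 of 605 = 363, so 363 needed; 363 in favor. Satisfied.

Valid — all requirements satisfied.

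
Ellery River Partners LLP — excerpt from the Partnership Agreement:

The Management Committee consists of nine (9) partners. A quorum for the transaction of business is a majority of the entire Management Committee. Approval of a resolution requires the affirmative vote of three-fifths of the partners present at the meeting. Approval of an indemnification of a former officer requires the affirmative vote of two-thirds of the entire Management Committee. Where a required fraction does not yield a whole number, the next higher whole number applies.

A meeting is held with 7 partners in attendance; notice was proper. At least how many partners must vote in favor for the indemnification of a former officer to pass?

6

The indemnification of a former officer requires two-thirds of the entire Management Committee (9).
2/3 of 9 = 6.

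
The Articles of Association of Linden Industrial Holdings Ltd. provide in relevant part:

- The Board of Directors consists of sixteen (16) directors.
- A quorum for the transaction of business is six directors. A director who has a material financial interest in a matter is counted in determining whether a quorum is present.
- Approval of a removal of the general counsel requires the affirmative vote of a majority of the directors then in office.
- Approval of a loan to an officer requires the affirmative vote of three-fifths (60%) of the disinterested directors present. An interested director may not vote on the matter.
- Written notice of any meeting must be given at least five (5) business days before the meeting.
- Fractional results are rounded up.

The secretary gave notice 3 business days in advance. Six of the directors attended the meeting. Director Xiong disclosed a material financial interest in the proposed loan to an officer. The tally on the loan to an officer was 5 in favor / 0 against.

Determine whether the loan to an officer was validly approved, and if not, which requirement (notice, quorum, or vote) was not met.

Invalid — notice requirement not satisfied.

Notice: 3 business days given; 5 required (3 < 5). Not satisfied.
Quorum: 6 present (interested directors count toward quorum); quorum is 6. Satisfied.
Vote: the loan to an officer requires three-fifths of the disinterested directors present (6 − 1 = 5). 3/5 of 5 = 3, so 3 affirmative votes are needed; 5 voted in favor. Satisfied.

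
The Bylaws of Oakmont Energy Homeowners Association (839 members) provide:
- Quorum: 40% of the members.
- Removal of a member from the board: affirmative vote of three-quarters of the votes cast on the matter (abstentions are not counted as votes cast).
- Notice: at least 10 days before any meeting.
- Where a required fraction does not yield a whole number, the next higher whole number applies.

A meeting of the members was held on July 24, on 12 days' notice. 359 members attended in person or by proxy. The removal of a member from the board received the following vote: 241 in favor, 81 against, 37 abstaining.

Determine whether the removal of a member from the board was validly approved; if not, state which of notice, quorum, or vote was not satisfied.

Invalid — vote requirement not satisfied.

Notice: 12 days given; 10 required. Satisfied.
Quorum: 40% of 839 = 335.60, rounded up to 336; 359 present. Satisfied.
Vote: requires three-fourths of the votes cast (359 − 37 abstaining = 322); 3/4 of 322 = 241.50, rounded up to 242, so 242 needed; 241 in favor. Not satisfied.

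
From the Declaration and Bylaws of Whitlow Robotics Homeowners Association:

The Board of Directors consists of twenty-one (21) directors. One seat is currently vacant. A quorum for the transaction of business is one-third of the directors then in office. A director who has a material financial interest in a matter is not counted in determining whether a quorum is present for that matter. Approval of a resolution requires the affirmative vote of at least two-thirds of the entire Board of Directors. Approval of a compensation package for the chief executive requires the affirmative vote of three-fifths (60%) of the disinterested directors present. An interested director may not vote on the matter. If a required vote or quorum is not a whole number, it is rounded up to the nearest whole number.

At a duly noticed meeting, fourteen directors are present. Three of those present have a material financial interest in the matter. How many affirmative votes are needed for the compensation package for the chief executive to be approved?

7

The compensation package for the chief executive requires three-fifths of the disinterested directors present (14 − 3 = 11).
3/5 of 11 = 6.60, rounded up to 7.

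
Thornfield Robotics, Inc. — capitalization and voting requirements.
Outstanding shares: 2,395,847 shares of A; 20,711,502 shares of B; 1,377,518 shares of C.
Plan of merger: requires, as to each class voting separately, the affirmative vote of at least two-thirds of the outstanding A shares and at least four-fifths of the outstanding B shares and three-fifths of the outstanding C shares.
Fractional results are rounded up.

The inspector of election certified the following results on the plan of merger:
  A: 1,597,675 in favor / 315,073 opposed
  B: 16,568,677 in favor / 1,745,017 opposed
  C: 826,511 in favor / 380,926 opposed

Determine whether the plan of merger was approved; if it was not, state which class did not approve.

Not approved — the B shares did not give the required vote.

A: 2/3 of 2395847 = 1597231.33, rounded up to 1597232; 1,597,232 required, 1,597,675 in favor — approved.
B: 4/5 of 20711502 = 16569201.60, rounded up to 16569202; 16,569,202 required, 16,568,677 in favor — not approved.
C: 3/5 of 1377518 = 826510.80, rounded up to 826511; 826,511 required, 826,511 in favor — approved.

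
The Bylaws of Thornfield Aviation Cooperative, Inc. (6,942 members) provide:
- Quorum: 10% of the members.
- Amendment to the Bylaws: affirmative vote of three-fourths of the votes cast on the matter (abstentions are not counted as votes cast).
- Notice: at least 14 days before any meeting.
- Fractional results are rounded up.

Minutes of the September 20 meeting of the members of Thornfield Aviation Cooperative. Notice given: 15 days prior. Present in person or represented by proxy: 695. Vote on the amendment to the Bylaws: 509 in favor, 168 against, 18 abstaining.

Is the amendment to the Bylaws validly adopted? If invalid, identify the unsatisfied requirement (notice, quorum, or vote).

Notice: 15 days given; 14 required. Satisfied.
Quorum: 10% of 6,942 = 694.20, rounded up to 695; 695 present. Satisfied.
Vote: requires three-fourths of the votes cast (695 − 18 abstaining = 677); 3/4 of 677 = 507.75, rounded up to 508, so 508 needed; 509 in favor. Satisfied.

Valid — all requirements satisfied.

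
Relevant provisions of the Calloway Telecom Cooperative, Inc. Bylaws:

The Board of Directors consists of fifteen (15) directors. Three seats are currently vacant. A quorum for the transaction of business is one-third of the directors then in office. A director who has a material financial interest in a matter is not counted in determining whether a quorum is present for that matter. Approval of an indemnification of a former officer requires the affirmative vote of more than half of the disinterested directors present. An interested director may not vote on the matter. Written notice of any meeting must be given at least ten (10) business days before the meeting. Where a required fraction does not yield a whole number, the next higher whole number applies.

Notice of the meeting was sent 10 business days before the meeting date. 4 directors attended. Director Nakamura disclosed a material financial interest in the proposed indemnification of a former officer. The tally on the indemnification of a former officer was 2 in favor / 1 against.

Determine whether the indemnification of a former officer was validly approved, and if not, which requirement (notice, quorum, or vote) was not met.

Invalid — quorum requirement not satisfied.

Notice: 10 business days given; 10 required (10 ≥ 10). Satisfied.
Quorum: 4 present, but the 1 interested director does not count, leaving 3. Quorum is 4. Not satisfied.
Vote: the indemnification of a former officer requires a majority of the disinterested directors present (4 − 1 = 3). A majority of 3 is 2, so 2 affirmative votes are needed; 2 voted in favor. Satisfied. (Moot — without a quorum no business can be validly transacted.)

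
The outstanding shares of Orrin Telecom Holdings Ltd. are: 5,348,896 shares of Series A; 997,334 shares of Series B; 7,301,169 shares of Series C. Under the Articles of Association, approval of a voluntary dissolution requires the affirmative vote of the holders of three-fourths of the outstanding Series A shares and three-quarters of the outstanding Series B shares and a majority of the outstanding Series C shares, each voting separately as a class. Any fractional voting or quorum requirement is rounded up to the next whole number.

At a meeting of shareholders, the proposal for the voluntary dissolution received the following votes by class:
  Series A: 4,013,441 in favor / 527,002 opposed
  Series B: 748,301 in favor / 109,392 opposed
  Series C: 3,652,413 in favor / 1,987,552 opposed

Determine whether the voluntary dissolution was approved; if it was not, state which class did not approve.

Series A: 3/4 of 5348896 = 4011672; 4,011,672 required, 4,013,441 in favor — approved.
Series B: 3/4 of 997334 = 748000.50, rounded up to 748001; 748,001 required, 748,301 in favor — approved.
Series C: a majority of 7301169 is 3650585; 3,650,585 required, 3,652,413 in favor — approved.

Approved — every class gave the required vote.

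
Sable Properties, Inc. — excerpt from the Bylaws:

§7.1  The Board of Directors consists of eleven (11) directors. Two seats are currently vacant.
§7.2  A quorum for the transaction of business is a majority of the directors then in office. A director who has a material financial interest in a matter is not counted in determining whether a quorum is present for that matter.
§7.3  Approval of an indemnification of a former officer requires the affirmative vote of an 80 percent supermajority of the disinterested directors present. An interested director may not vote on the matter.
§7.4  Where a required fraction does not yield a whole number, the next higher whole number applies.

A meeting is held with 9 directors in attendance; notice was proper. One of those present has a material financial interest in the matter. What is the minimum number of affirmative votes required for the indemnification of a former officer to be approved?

7

The indemnification of a former officer requires four-fifths of the disinterested directors present (9 − 1 = 8).
4/5 of 8 = 6.40, rounded up to 7.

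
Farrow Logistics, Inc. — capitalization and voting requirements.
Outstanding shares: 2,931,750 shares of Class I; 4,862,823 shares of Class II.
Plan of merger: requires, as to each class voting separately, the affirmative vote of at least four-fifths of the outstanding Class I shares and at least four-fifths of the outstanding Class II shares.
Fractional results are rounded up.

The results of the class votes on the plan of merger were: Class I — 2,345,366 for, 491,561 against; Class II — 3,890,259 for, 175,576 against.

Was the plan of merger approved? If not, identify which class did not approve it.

Class I: 4/5 of 2931750 = 2345400; 2,345,400 required, 2,345,366 in favor — not approved.
Class II: 4/5 of 4862823 = 3890258.40, rounded up to 3890259; 3,890,259 required, 3,890,259 in favor — approved.

Not approved — the Class I shares did not give the required vote.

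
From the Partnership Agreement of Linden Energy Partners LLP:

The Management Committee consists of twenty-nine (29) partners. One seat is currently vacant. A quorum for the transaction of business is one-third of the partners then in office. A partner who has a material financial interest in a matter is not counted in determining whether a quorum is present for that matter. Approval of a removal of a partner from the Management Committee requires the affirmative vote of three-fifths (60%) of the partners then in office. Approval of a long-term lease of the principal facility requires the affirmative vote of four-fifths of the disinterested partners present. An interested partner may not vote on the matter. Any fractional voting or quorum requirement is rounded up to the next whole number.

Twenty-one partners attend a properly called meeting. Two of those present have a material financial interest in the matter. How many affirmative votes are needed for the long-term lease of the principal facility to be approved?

The long-term lease of the principal facility requires four-fifths of the disinterested partners present (21 − 2 = 19).
4/5 of 19 = 15.20, rounded up to 16.

16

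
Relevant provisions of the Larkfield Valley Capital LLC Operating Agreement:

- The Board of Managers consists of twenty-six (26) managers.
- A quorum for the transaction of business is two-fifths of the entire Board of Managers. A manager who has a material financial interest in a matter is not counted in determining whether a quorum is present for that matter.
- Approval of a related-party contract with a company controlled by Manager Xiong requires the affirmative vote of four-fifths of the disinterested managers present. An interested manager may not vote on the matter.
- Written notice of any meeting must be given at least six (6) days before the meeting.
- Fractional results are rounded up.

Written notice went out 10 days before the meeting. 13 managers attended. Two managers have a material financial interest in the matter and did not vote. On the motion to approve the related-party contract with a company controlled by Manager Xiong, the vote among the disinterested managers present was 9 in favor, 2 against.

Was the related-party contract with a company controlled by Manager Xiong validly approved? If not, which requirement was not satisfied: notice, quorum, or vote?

Notice: 10 days given; 6 required (10 ≥ 6). Satisfied.
Quorum: 13 present, but the 2 interested managers do not count, leaving 11. Quorum is 11. Satisfied.
Vote: the related-party contract with a company controlled by Manager Xiong requires four-fifths of the disinterested managers present (13 − 2 = 11). 4/5 of 11 = 8.80, rounded up to 9, so 9 affirmative votes are needed; 9 voted in favor. Satisfied.

Valid — all requirements satisfied.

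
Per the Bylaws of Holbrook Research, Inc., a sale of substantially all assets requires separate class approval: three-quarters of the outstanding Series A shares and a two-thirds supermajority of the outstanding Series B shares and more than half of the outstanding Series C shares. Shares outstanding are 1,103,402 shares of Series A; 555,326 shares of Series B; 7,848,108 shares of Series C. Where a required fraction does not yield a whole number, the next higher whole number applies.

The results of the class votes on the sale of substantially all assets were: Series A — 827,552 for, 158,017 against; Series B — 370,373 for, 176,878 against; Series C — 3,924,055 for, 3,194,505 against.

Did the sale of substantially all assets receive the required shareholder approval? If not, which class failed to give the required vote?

Series A: 3/4 of 1103402 = 827551.50, rounded up to 827552; 827,552 required, 827,552 in favor — approved.
Series B: 2/3 of 555326 = 370217.33, rounded up to 370218; 370,218 required, 370,373 in favor — approved.
Series C: a majority of 7848108 is 3924055; 3,924,055 required, 3,924,055 in favor — approved.

Approved — every class gave the required vote.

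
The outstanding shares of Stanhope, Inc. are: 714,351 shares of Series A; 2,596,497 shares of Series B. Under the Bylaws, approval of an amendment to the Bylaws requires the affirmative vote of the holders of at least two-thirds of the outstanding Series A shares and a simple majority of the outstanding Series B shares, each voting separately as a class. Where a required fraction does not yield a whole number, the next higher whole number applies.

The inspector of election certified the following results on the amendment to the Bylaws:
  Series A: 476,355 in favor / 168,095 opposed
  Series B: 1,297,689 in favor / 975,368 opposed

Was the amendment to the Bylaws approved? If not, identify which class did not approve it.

Series A: 2/3 of 714351 = 476234; 476,234 required, 476,355 in favor — approved.
Series B: a majority of 2596497 is 1298249; 1,298,249 required, 1,297,689 in favor — not approved.

Not approved — the Series B shares did not give the required vote.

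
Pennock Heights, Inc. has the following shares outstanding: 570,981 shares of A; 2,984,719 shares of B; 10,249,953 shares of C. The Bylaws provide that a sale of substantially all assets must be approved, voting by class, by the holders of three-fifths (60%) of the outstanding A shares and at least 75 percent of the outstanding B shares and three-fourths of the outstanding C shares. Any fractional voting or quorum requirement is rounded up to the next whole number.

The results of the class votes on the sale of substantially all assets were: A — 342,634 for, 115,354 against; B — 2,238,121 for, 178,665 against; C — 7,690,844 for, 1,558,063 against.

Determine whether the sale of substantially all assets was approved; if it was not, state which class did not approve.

Not approved — the B shares did not give the required vote.

A: 3/5 of 570981 = 342588.60, rounded up to 342589; 342,589 required, 342,634 in favor — approved.
B: 3/4 of 2984719 = 2238539.25, rounded up to 2238540; 2,238,540 required, 2,238,121 in favor — not approved.
C: 3/4 of 10249953 = 7687464.75, rounded up to 7687465; 7,687,465 required, 7,690,844 in favor — approved.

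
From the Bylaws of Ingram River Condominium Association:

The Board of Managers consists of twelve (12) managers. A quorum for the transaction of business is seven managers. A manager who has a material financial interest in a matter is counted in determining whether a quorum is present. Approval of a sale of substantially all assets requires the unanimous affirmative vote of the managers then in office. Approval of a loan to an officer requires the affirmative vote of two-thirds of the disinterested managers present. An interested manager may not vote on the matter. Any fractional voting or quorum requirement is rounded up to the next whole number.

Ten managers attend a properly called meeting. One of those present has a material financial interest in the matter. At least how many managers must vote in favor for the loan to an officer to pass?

The loan to an officer requires two-thirds of the disinterested managers present (10 − 1 = 9).
2/3 of 9 = 6.

6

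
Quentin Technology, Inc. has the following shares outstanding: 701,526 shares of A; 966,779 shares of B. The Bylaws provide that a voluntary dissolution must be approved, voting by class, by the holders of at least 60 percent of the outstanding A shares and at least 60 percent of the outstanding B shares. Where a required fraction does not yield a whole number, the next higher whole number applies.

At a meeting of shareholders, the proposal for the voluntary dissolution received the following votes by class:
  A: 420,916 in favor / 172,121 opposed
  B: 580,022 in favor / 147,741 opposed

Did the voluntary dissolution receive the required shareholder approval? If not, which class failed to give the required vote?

Not approved — the B shares did not give the required vote.

A: 3/5 of 701526 = 420915.60, rounded up to 420916; 420,916 required, 420,916 in favor — approved.
B: 3/5 of 966779 = 580067.40, rounded up to 580068; 580,068 required, 580,022 in favor — not approved.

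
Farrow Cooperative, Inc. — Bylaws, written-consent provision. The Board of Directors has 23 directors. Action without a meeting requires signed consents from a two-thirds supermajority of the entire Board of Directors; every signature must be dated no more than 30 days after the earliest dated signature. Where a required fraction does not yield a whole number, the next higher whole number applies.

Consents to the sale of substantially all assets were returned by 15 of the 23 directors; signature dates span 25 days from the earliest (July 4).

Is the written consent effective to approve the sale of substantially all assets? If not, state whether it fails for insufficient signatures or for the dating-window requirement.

Signatures required: a two-thirds supermajority of 23 — 2/3 of 23 = 15.33, rounded up to 16, so 16 needed; 15 signed. Insufficient.
Dating window: the latest signature is 25 days after the earliest; the limit is 30 days. Within the window.

Not effective — insufficient signatures.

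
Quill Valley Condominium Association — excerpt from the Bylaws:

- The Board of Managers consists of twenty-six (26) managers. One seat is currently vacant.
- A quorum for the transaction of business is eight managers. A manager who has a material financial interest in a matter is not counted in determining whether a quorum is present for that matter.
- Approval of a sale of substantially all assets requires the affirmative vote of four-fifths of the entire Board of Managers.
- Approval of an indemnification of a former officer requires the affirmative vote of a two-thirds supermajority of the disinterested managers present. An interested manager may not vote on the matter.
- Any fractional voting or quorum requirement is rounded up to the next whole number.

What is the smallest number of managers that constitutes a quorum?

8

The quorum is fixed at 8.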